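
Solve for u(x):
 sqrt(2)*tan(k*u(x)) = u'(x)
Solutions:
 u(x) = Piecewise((-asin(exp(C1*k + sqrt(2)*k*x))/k + pi/k, Ne(k, 0)), (nan, True))
 u(x) = Piecewise((asin(exp(C1*k + sqrt(2)*k*x))/k, Ne(k, 0)), (nan, True))


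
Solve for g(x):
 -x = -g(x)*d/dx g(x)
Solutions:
 g(x) = -sqrt(C1 + x^2)
 g(x) = sqrt(C1 + x^2)


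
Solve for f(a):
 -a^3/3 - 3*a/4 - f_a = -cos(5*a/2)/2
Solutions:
 f(a) = C1 - a^4/12 - 3*a^2/8 + sin(5*a/2)/5


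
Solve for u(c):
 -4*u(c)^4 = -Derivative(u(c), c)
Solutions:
 u(c) = (-1/(C1 + 12*c))^(1/3)
 u(c) = (-1/(C1 + 4*c))^(1/3)*(-3^(2/3) - 3*3^(1/6)*I)/6
 u(c) = (-1/(C1 + 4*c))^(1/3)*(-3^(2/3) + 3*3^(1/6)*I)/6


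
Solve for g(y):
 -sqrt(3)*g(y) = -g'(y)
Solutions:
 g(y) = C1*exp(sqrt(3)*y)


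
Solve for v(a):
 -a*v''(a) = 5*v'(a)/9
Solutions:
 v(a) = C1 + C2*a^(4/9)


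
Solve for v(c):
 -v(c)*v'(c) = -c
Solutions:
 v(c) = -sqrt(C1 + c^2)
 v(c) = sqrt(C1 + c^2)


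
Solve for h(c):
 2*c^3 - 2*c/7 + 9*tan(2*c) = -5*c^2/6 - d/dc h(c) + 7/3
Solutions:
 h(c) = C1 - c^4/2 - 5*c^3/18 + c^2/7 + 7*c/3 + 9*log(cos(2*c))/2


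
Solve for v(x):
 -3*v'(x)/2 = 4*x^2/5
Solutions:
 v(x) = C1 - 8*x^3/45


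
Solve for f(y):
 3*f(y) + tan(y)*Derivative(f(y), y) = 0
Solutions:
 f(y) = C1/sin(y)^3


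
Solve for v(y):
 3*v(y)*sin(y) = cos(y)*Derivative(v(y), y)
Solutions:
 v(y) = C1/cos(y)^3


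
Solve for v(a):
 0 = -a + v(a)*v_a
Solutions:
 v(a) = -sqrt(C1 + a^2)
 v(a) = sqrt(C1 + a^2)


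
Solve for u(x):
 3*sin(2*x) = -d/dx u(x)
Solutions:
 u(x) = C1 + 3*cos(2*x)/2


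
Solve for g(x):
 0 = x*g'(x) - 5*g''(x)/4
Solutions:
 g(x) = C1 + C2*erfi(sqrt(10)*x/5)


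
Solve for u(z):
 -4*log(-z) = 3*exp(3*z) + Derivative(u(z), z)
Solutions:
 u(z) = C1 - 4*z*log(-z) + 4*z - exp(3*z)


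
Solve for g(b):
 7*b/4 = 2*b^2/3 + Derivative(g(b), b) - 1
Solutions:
 g(b) = C1 - 2*b^3/9 + 7*b^2/8 + b


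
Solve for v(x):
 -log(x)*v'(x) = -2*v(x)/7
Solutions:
 v(x) = C1*exp(2*li(x)/7)


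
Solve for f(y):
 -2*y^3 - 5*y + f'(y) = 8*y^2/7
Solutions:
 f(y) = C1 + y^4/2 + 8*y^3/21 + 5*y^2/2


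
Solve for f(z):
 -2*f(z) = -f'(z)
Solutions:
 f(z) = C1*exp(2*z)


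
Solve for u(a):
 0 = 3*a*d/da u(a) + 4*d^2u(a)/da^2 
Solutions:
 u(a) = C1 + C2*erf(sqrt(6)*a/4)


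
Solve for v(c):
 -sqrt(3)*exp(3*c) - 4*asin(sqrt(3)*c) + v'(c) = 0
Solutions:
 v(c) = C1 + 4*c*asin(sqrt(3)*c) + 4*sqrt(3)*sqrt(1 - 3*c^2)/3 + sqrt(3)*exp(3*c)/3


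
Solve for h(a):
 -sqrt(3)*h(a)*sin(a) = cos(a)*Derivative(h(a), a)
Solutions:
 h(a) = C1*cos(a)^(sqrt(3))


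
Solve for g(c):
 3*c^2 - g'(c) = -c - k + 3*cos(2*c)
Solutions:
 g(c) = C1 + c^3 + c^2/2 + c*k - 3*sin(2*c)/2


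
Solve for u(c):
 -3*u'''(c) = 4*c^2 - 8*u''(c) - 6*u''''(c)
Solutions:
 u(c) = C1 + C2*c + c^4/24 + c^3/16 - 39*c^2/128 + (C3*sin(sqrt(183)*c/12) + C4*cos(sqrt(183)*c/12))*exp(c/4)


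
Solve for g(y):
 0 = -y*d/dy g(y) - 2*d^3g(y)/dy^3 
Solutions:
 g(y) = C1 + Integral(C2*airyai(-2^(2/3)*y/2) + C3*airybi(-2^(2/3)*y/2), y)


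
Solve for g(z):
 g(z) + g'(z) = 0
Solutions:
 g(z) = C1*exp(-z)


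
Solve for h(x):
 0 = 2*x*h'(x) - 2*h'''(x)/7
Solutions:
 h(x) = C1 + Integral(C2*airyai(7^(1/3)*x) + C3*airybi(7^(1/3)*x), x)


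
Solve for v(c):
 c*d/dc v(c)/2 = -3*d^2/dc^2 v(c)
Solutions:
 v(c) = C1 + C2*erf(sqrt(3)*c/6)


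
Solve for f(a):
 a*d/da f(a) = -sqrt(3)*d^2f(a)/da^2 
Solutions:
 f(a) = C1 + C2*erf(sqrt(2)*3^(3/4)*a/6)


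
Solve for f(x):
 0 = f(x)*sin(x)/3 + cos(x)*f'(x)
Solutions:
 f(x) = C1*cos(x)^(1/3)


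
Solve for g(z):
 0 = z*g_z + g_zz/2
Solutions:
 g(z) = C1 + C2*erf(z)


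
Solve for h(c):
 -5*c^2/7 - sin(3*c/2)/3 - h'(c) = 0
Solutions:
 h(c) = C1 - 5*c^3/21 + 2*cos(3*c/2)/9


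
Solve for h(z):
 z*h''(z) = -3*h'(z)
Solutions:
 h(z) = C1 + C2/z^2


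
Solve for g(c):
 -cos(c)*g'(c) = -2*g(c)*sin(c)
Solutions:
 g(c) = C1/cos(c)^2


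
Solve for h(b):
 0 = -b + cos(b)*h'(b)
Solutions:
 h(b) = C1 + Integral(b/cos(b), b)


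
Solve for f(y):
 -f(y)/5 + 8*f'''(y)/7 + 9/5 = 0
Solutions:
 f(y) = C3*exp(5^(2/3)*7^(1/3)*y/10) + (C1*sin(sqrt(3)*5^(2/3)*7^(1/3)*y/20) + C2*cos(sqrt(3)*5^(2/3)*7^(1/3)*y/20))*exp(-5^(2/3)*7^(1/3)*y/20) + 9


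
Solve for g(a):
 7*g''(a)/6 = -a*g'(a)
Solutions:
 g(a) = C1 + C2*erf(sqrt(21)*a/7)


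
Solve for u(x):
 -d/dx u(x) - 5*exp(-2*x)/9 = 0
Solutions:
 u(x) = C1 + 5*exp(-2*x)/18


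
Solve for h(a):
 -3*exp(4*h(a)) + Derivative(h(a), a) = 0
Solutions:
 h(a) = log(-(-1/(C1 + 12*a))^(1/4))
 h(a) = log(-1/(C1 + 12*a))/4
 h(a) = log(-I*(-1/(C1 + 12*a))^(1/4))
 h(a) = log(I*(-1/(C1 + 12*a))^(1/4))


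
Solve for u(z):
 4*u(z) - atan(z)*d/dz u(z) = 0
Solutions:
 u(z) = C1*exp(4*Integral(1/atan(z), z))


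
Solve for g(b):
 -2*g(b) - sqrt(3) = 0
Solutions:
 g(b) = -sqrt(3)/2


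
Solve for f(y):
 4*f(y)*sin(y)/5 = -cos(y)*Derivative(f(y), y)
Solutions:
 f(y) = C1*cos(y)^(4/5)


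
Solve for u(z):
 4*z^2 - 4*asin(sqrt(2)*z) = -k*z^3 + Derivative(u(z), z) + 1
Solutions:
 u(z) = C1 + k*z^4/4 + 4*z^3/3 - 4*z*asin(sqrt(2)*z) - z - 2*sqrt(2)*sqrt(1 - 2*z^2)


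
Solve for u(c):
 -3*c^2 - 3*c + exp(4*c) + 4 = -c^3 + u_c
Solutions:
 u(c) = C1 + c^4/4 - c^3 - 3*c^2/2 + 4*c + exp(4*c)/4


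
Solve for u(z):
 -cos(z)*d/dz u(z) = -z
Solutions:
 u(z) = C1 + Integral(z/cos(z), z)


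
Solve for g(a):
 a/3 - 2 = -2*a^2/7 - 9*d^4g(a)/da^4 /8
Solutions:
 g(a) = C1 + C2*a + C3*a^2 + C4*a^3 - 2*a^6/2835 - a^5/405 + 2*a^4/27


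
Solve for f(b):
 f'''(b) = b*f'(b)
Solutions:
 f(b) = C1 + Integral(C2*airyai(b) + C3*airybi(b), b)


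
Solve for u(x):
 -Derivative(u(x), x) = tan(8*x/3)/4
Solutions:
 u(x) = C1 + 3*log(cos(8*x/3))/32


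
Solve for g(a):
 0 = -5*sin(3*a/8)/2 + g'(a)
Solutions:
 g(a) = C1 - 20*cos(3*a/8)/3


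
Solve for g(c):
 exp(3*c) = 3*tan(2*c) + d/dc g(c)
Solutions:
 g(c) = C1 + exp(3*c)/3 + 3*log(cos(2*c))/2


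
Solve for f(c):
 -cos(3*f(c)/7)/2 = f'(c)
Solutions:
 c/2 - 7*log(sin(3*f(c)/7) - 1)/6 + 7*log(sin(3*f(c)/7) + 1)/6 = C1


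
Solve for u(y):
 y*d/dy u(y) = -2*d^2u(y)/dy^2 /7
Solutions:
 u(y) = C1 + C2*erf(sqrt(7)*y/2)


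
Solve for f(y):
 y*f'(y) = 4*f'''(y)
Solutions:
 f(y) = C1 + Integral(C2*airyai(2^(1/3)*y/2) + C3*airybi(2^(1/3)*y/2), y)


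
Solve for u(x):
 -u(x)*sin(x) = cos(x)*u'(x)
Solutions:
 u(x) = C1*cos(x)


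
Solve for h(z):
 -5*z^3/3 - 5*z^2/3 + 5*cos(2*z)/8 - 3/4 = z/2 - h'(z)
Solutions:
 h(z) = C1 + 5*z^4/12 + 5*z^3/9 + z^2/4 + 3*z/4 - 5*sin(2*z)/16


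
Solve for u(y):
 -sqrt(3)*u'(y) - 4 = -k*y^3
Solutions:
 u(y) = C1 + sqrt(3)*k*y^4/12 - 4*sqrt(3)*y/3


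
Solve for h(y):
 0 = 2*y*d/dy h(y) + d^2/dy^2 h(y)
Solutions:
 h(y) = C1 + C2*erf(y)


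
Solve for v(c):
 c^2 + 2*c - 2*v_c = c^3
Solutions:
 v(c) = C1 - c^4/8 + c^3/6 + c^2/2


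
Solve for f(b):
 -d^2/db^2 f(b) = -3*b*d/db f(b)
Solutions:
 f(b) = C1 + C2*erfi(sqrt(6)*b/2)


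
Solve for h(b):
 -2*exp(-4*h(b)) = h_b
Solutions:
 h(b) = log(-I*(C1 - 8*b)^(1/4))
 h(b) = log(I*(C1 - 8*b)^(1/4))
 h(b) = log(-(C1 - 8*b)^(1/4))
 h(b) = log(C1 - 8*b)/4


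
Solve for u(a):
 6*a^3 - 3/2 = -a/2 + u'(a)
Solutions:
 u(a) = C1 + 3*a^4/2 + a^2/4 - 3*a/2


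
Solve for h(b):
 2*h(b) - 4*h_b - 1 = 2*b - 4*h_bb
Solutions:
 h(b) = b + (C1*sin(b/2) + C2*cos(b/2))*exp(b/2) + 5/2


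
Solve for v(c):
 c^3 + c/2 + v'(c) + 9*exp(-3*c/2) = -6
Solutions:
 v(c) = C1 - c^4/4 - c^2/4 - 6*c + 6*exp(-3*c/2)


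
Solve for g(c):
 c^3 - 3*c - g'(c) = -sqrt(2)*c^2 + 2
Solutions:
 g(c) = C1 + c^4/4 + sqrt(2)*c^3/3 - 3*c^2/2 - 2*c


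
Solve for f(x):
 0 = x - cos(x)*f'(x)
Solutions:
 f(x) = C1 + Integral(x/cos(x), x)


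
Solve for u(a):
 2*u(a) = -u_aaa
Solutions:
 u(a) = C3*exp(-2^(1/3)*a) + (C1*sin(2^(1/3)*sqrt(3)*a/2) + C2*cos(2^(1/3)*sqrt(3)*a/2))*exp(2^(1/3)*a/2)


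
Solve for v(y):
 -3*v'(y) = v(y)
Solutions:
 v(y) = C1*exp(-y/3)


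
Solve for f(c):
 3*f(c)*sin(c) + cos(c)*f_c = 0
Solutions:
 f(c) = C1*cos(c)^3


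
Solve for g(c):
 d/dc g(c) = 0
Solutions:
 g(c) = C1


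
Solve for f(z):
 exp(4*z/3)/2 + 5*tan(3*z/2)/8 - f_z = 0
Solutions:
 f(z) = C1 + 3*exp(4*z/3)/8 - 5*log(cos(3*z/2))/12


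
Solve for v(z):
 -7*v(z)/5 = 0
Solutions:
 v(z) = 0


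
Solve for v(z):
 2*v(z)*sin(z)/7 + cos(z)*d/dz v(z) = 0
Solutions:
 v(z) = C1*cos(z)^(2/7)


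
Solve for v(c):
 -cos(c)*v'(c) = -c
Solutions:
 v(c) = C1 + Integral(c/cos(c), c)


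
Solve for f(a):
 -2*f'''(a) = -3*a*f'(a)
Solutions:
 f(a) = C1 + Integral(C2*airyai(2^(2/3)*3^(1/3)*a/2) + C3*airybi(2^(2/3)*3^(1/3)*a/2), a)


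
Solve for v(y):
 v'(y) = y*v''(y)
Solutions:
 v(y) = C1 + C2*y^2


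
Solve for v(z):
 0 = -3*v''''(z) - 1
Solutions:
 v(z) = C1 + C2*z + C3*z^2 + C4*z^3 - z^4/72


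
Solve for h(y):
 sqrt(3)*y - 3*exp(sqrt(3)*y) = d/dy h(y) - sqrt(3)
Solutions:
 h(y) = C1 + sqrt(3)*y^2/2 + sqrt(3)*y - sqrt(3)*exp(sqrt(3)*y)


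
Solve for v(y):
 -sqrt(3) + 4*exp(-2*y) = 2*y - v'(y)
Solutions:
 v(y) = C1 + y^2 + sqrt(3)*y + 2*exp(-2*y)


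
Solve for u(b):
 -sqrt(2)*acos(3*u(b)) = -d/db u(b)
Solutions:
 Integral(1/acos(3*_y), (_y, u(b))) = C1 + sqrt(2)*b


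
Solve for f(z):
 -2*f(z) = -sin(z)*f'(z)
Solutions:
 f(z) = C1*(cos(z) - 1)/(cos(z) + 1)


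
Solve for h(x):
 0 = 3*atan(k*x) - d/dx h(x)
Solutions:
 h(x) = C1 + 3*Piecewise((x*atan(k*x) - log(k^2*x^2 + 1)/(2*k), Ne(k, 0)), (0, True))


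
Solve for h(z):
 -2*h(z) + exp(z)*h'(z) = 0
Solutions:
 h(z) = C1*exp(-2*exp(-z))


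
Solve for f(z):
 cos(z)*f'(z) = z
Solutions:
 f(z) = C1 + Integral(z/cos(z), z)


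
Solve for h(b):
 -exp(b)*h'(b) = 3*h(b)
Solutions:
 h(b) = C1*exp(3*exp(-b))


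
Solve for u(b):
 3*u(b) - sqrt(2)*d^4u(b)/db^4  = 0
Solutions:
 u(b) = C1*exp(-2^(7/8)*3^(1/4)*b/2) + C2*exp(2^(7/8)*3^(1/4)*b/2) + C3*sin(2^(7/8)*3^(1/4)*b/2) + C4*cos(2^(7/8)*3^(1/4)*b/2)


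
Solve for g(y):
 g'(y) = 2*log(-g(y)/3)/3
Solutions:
 -3*Integral(1/(log(-_y) - log(3)), (_y, g(y)))/2 = C1 - y


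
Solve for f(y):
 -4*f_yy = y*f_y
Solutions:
 f(y) = C1 + C2*erf(sqrt(2)*y/4)


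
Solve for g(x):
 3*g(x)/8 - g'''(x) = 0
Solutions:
 g(x) = C3*exp(3^(1/3)*x/2) + (C1*sin(3^(5/6)*x/4) + C2*cos(3^(5/6)*x/4))*exp(-3^(1/3)*x/4)


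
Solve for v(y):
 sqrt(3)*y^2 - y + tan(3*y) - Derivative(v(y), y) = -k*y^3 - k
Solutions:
 v(y) = C1 + k*y^4/4 + k*y + sqrt(3)*y^3/3 - y^2/2 - log(cos(3*y))/3


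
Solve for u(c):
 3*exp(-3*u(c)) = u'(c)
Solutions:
 u(c) = log(C1 + 9*c)/3
 u(c) = log((-3^(1/3) - 3^(5/6)*I)*(C1 + 3*c)^(1/3)/2)
 u(c) = log((-3^(1/3) + 3^(5/6)*I)*(C1 + 3*c)^(1/3)/2)


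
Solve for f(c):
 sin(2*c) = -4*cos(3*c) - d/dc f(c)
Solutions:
 f(c) = C1 - 4*sin(3*c)/3 + cos(2*c)/2


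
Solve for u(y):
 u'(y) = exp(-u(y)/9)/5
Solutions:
 u(y) = 9*log(C1 + y/45)


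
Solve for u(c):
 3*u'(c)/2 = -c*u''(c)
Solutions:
 u(c) = C1 + C2/sqrt(c)


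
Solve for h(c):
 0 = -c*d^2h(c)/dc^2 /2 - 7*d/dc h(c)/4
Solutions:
 h(c) = C1 + C2/c^(5/2)


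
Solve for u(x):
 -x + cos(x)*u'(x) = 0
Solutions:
 u(x) = C1 + Integral(x/cos(x), x)


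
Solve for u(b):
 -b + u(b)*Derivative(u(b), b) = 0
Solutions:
 u(b) = -sqrt(C1 + b^2)
 u(b) = sqrt(C1 + b^2)


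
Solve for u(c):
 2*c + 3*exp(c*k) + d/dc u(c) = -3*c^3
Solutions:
 u(c) = C1 - 3*c^4/4 - c^2 - 3*exp(c*k)/k


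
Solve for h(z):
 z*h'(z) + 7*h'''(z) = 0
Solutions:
 h(z) = C1 + Integral(C2*airyai(-7^(2/3)*z/7) + C3*airybi(-7^(2/3)*z/7), z)


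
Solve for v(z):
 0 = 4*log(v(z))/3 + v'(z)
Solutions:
 li(v(z)) = C1 - 4*z/3


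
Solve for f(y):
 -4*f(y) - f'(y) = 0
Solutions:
 f(y) = C1*exp(-4*y)


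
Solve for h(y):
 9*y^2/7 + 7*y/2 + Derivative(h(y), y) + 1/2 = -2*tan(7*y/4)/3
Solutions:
 h(y) = C1 - 3*y^3/7 - 7*y^2/4 - y/2 + 8*log(cos(7*y/4))/21


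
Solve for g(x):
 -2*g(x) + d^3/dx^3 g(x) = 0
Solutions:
 g(x) = C3*exp(2^(1/3)*x) + (C1*sin(2^(1/3)*sqrt(3)*x/2) + C2*cos(2^(1/3)*sqrt(3)*x/2))*exp(-2^(1/3)*x/2)


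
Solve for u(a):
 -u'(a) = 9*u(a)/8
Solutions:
 u(a) = C1*exp(-9*a/8)


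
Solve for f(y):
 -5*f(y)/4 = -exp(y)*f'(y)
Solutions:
 f(y) = C1*exp(-5*exp(-y)/4)


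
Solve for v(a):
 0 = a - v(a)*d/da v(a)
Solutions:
 v(a) = -sqrt(C1 + a^2)
 v(a) = sqrt(C1 + a^2)


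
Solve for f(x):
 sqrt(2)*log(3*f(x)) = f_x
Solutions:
 -sqrt(2)*Integral(1/(log(_y) + log(3)), (_y, f(x)))/2 = C1 - x


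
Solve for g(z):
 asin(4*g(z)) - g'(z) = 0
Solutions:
 Integral(1/asin(4*_y), (_y, g(z))) = C1 + z


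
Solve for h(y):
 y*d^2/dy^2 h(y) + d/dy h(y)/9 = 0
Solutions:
 h(y) = C1 + C2*y^(8/9)


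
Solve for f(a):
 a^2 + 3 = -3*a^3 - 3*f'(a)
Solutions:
 f(a) = C1 - a^4/4 - a^3/9 - a


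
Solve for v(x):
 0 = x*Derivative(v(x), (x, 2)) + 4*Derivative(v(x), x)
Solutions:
 v(x) = C1 + C2/x^3


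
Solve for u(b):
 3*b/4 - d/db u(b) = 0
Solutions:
 u(b) = C1 + 3*b^2/8


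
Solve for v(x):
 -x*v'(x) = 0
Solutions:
 v(x) = C1


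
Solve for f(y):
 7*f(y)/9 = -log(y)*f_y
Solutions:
 f(y) = C1*exp(-7*li(y)/9)


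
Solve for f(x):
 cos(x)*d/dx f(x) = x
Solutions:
 f(x) = C1 + Integral(x/cos(x), x)


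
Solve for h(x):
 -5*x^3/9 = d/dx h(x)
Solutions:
 h(x) = C1 - 5*x^4/36


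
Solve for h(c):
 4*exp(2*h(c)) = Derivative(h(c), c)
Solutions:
 h(c) = log(-sqrt(-1/(C1 + 4*c))) - log(2)/2
 h(c) = log(-1/(C1 + 4*c))/2 - log(2)/2


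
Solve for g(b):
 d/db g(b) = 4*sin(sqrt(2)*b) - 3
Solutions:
 g(b) = C1 - 3*b - 2*sqrt(2)*cos(sqrt(2)*b)


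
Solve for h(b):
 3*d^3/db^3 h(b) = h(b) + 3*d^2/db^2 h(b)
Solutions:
 h(b) = C1*exp(b*(-2^(2/3)*(3*sqrt(13) + 11)^(1/3) - 2*2^(1/3)/(3*sqrt(13) + 11)^(1/3) + 4)/12)*sin(2^(1/3)*sqrt(3)*b*(-2^(1/3)*(3*sqrt(13) + 11)^(1/3) + 2/(3*sqrt(13) + 11)^(1/3))/12) + C2*exp(b*(-2^(2/3)*(3*sqrt(13) + 11)^(1/3) - 2*2^(1/3)/(3*sqrt(13) + 11)^(1/3) + 4)/12)*cos(2^(1/3)*sqrt(3)*b*(-2^(1/3)*(3*sqrt(13) + 11)^(1/3) + 2/(3*sqrt(13) + 11)^(1/3))/12) + C3*exp(b*(2*2^(1/3)/(3*sqrt(13) + 11)^(1/3) + 2 + 2^(2/3)*(3*sqrt(13) + 11)^(1/3))/6)


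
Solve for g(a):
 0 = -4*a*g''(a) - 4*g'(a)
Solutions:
 g(a) = C1 + C2*log(a)


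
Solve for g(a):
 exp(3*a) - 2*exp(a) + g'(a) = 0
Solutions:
 g(a) = C1 - exp(3*a)/3 + 2*exp(a)


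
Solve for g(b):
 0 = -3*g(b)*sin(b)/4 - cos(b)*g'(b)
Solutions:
 g(b) = C1*cos(b)^(3/4)


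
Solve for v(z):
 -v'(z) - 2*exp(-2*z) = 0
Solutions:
 v(z) = C1 + exp(-2*z)


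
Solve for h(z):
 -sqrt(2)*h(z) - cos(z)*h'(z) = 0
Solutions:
 h(z) = C1*(sin(z) - 1)^(sqrt(2)/2)/(sin(z) + 1)^(sqrt(2)/2)


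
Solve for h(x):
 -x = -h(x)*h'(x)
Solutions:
 h(x) = -sqrt(C1 + x^2)
 h(x) = sqrt(C1 + x^2)


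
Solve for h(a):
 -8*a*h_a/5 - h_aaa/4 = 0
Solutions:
 h(a) = C1 + Integral(C2*airyai(-2*10^(2/3)*a/5) + C3*airybi(-2*10^(2/3)*a/5), a)


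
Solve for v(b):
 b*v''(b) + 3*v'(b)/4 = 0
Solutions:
 v(b) = C1 + C2*b^(1/4)


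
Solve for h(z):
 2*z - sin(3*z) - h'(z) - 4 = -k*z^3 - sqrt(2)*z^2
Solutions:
 h(z) = C1 + k*z^4/4 + sqrt(2)*z^3/3 + z^2 - 4*z + cos(3*z)/3


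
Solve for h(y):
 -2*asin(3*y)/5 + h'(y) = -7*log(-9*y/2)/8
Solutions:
 h(y) = C1 - 7*y*log(-y)/8 + 2*y*asin(3*y)/5 - 7*y*log(3)/4 + 7*y*log(2)/8 + 7*y/8 + 2*sqrt(1 - 9*y^2)/15


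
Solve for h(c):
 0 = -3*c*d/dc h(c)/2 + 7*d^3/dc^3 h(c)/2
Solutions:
 h(c) = C1 + Integral(C2*airyai(3^(1/3)*7^(2/3)*c/7) + C3*airybi(3^(1/3)*7^(2/3)*c/7), c)


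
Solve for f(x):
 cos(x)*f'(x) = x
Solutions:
 f(x) = C1 + Integral(x/cos(x), x)


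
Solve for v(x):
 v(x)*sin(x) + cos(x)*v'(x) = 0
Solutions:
 v(x) = C1*cos(x)


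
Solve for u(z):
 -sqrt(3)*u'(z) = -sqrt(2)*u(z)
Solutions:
 u(z) = C1*exp(sqrt(6)*z/3)


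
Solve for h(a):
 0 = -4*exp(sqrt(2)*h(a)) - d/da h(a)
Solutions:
 h(a) = sqrt(2)*(2*log(1/(C1 + 4*a)) - log(2))/4


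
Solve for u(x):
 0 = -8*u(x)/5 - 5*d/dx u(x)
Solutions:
 u(x) = C1*exp(-8*x/25)


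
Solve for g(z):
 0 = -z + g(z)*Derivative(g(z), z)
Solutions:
 g(z) = -sqrt(C1 + z^2)
 g(z) = sqrt(C1 + z^2)


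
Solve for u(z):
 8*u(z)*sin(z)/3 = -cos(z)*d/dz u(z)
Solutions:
 u(z) = C1*cos(z)^(8/3)


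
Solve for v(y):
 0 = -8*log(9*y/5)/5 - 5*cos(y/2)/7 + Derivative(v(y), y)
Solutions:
 v(y) = C1 + 8*y*log(y)/5 - 8*y*log(5)/5 - 8*y/5 + 16*y*log(3)/5 + 10*sin(y/2)/7


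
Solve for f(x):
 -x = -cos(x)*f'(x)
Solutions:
 f(x) = C1 + Integral(x/cos(x), x)


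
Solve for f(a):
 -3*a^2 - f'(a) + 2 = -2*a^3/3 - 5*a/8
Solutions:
 f(a) = C1 + a^4/6 - a^3 + 5*a^2/16 + 2*a


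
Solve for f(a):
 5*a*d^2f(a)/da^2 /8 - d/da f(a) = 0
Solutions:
 f(a) = C1 + C2*a^(13/5)


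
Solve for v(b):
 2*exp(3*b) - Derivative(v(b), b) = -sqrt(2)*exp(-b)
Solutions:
 v(b) = C1 + 2*exp(3*b)/3 - sqrt(2)*exp(-b)


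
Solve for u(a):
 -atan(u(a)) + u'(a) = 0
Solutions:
 Integral(1/atan(_y), (_y, u(a))) = C1 + a


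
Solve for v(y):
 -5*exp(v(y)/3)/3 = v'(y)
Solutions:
 v(y) = 3*log(1/(C1 + 5*y)) + 6*log(3)


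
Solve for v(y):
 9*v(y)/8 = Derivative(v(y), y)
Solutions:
 v(y) = C1*exp(9*y/8)


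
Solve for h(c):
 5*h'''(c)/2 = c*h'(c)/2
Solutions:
 h(c) = C1 + Integral(C2*airyai(5^(2/3)*c/5) + C3*airybi(5^(2/3)*c/5), c)


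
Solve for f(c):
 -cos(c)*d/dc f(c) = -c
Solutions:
 f(c) = C1 + Integral(c/cos(c), c)


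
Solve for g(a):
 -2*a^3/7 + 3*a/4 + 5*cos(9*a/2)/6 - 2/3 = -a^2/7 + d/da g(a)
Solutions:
 g(a) = C1 - a^4/14 + a^3/21 + 3*a^2/8 - 2*a/3 + 5*sin(9*a/2)/27


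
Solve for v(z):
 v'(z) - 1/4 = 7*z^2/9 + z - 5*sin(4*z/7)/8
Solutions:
 v(z) = C1 + 7*z^3/27 + z^2/2 + z/4 + 35*cos(4*z/7)/32


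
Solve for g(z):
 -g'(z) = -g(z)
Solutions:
 g(z) = C1*exp(z)


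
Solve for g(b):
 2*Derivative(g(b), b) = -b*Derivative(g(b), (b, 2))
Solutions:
 g(b) = C1 + C2/b


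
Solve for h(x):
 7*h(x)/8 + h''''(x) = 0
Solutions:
 h(x) = (C1*sin(2^(3/4)*7^(1/4)*x/4) + C2*cos(2^(3/4)*7^(1/4)*x/4))*exp(-2^(3/4)*7^(1/4)*x/4) + (C3*sin(2^(3/4)*7^(1/4)*x/4) + C4*cos(2^(3/4)*7^(1/4)*x/4))*exp(2^(3/4)*7^(1/4)*x/4)


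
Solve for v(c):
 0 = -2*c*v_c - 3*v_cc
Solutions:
 v(c) = C1 + C2*erf(sqrt(3)*c/3)


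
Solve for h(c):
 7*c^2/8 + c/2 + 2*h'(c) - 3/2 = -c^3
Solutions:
 h(c) = C1 - c^4/8 - 7*c^3/48 - c^2/8 + 3*c/4


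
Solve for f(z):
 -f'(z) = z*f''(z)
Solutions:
 f(z) = C1 + C2*log(z)


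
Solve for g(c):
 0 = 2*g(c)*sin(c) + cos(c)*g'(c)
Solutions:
 g(c) = C1*cos(c)^2


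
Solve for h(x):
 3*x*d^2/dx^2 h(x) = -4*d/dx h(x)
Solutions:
 h(x) = C1 + C2/x^(1/3)


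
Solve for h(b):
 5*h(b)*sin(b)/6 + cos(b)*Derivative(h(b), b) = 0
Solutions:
 h(b) = C1*cos(b)^(5/6)


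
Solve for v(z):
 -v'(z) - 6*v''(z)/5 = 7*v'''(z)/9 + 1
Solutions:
 v(z) = C1 - z + (C2*sin(3*sqrt(94)*z/35) + C3*cos(3*sqrt(94)*z/35))*exp(-27*z/35)


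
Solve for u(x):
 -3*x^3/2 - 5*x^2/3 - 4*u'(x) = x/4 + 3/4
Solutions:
 u(x) = C1 - 3*x^4/32 - 5*x^3/36 - x^2/32 - 3*x/16


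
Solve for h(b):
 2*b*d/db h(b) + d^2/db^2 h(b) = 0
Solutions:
 h(b) = C1 + C2*erf(b)


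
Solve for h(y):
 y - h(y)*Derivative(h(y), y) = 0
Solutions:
 h(y) = -sqrt(C1 + y^2)
 h(y) = sqrt(C1 + y^2)


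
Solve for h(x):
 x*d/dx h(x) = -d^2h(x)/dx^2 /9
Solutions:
 h(x) = C1 + C2*erf(3*sqrt(2)*x/2)


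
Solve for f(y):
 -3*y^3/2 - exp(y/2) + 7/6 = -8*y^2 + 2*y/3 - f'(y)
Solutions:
 f(y) = C1 + 3*y^4/8 - 8*y^3/3 + y^2/3 - 7*y/6 + 2*exp(y/2)


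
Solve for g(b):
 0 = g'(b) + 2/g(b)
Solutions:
 g(b) = -sqrt(C1 - 4*b)
 g(b) = sqrt(C1 - 4*b)


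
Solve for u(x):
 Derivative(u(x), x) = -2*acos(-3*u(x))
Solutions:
 Integral(1/acos(-3*_y), (_y, u(x))) = C1 - 2*x


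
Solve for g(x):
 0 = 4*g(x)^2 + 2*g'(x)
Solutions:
 g(x) = 1/(C1 + 2*x)


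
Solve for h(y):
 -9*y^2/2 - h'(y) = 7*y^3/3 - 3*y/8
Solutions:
 h(y) = C1 - 7*y^4/12 - 3*y^3/2 + 3*y^2/16


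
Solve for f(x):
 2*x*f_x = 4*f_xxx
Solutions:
 f(x) = C1 + Integral(C2*airyai(2^(2/3)*x/2) + C3*airybi(2^(2/3)*x/2), x)


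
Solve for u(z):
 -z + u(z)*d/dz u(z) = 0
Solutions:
 u(z) = -sqrt(C1 + z^2)
 u(z) = sqrt(C1 + z^2)


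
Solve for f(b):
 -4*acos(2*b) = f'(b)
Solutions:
 f(b) = C1 - 4*b*acos(2*b) + 2*sqrt(1 - 4*b^2)


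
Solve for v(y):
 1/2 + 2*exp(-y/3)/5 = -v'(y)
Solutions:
 v(y) = C1 - y/2 + 6*exp(-y/3)/5


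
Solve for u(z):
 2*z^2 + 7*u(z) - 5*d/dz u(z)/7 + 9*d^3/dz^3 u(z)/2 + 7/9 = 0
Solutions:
 u(z) = C1*exp(z*(10/(sqrt(85745121)/441 + 21)^(1/3) + 21*(sqrt(85745121)/441 + 21)^(1/3))/126)*sin(sqrt(3)*z*(-21*(sqrt(85745121)/441 + 21)^(1/3) + 10/(sqrt(85745121)/441 + 21)^(1/3))/126) + C2*exp(z*(10/(sqrt(85745121)/441 + 21)^(1/3) + 21*(sqrt(85745121)/441 + 21)^(1/3))/126)*cos(sqrt(3)*z*(-21*(sqrt(85745121)/441 + 21)^(1/3) + 10/(sqrt(85745121)/441 + 21)^(1/3))/126) + C3*exp(-z*(10/(sqrt(85745121)/441 + 21)^(1/3) + 21*(sqrt(85745121)/441 + 21)^(1/3))/63) - 2*z^2/7 - 20*z/343 - 17707/151263


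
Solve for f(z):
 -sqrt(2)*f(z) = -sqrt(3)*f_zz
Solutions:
 f(z) = C1*exp(-2^(1/4)*3^(3/4)*z/3) + C2*exp(2^(1/4)*3^(3/4)*z/3)


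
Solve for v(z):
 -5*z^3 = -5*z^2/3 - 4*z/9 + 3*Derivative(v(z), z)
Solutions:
 v(z) = C1 - 5*z^4/12 + 5*z^3/27 + 2*z^2/27


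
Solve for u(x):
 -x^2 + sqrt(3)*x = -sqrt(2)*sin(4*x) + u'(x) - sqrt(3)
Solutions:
 u(x) = C1 - x^3/3 + sqrt(3)*x^2/2 + sqrt(3)*x - sqrt(2)*cos(4*x)/4


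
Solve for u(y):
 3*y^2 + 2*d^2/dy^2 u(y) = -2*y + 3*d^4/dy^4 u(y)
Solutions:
 u(y) = C1 + C2*y + C3*exp(-sqrt(6)*y/3) + C4*exp(sqrt(6)*y/3) - y^4/8 - y^3/6 - 9*y^2/4


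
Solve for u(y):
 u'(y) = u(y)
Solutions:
 u(y) = C1*exp(y)


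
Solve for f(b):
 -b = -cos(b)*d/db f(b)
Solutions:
 f(b) = C1 + Integral(b/cos(b), b)


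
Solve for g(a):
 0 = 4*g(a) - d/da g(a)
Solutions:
 g(a) = C1*exp(4*a)


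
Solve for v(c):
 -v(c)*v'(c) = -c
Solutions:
 v(c) = -sqrt(C1 + c^2)
 v(c) = sqrt(C1 + c^2)


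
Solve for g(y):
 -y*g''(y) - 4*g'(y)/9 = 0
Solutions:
 g(y) = C1 + C2*y^(5/9)


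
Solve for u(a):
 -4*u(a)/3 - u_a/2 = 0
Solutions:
 u(a) = C1*exp(-8*a/3)


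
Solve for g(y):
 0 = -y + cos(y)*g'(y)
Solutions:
 g(y) = C1 + Integral(y/cos(y), y)


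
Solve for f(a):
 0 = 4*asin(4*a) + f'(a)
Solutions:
 f(a) = C1 - 4*a*asin(4*a) - sqrt(1 - 16*a^2)


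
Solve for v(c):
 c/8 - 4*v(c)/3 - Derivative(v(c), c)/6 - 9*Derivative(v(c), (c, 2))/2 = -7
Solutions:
 v(c) = 3*c/32 + (C1*sin(sqrt(863)*c/54) + C2*cos(sqrt(863)*c/54))*exp(-c/54) + 1341/256


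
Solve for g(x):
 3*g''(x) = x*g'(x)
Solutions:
 g(x) = C1 + C2*erfi(sqrt(6)*x/6)


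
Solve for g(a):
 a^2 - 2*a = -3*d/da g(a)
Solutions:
 g(a) = C1 - a^3/9 + a^2/3


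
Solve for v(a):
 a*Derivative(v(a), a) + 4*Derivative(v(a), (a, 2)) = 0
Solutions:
 v(a) = C1 + C2*erf(sqrt(2)*a/4)


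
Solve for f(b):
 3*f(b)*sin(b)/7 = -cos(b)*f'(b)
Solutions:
 f(b) = C1*cos(b)^(3/7)


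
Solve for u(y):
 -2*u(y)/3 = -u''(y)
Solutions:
 u(y) = C1*exp(-sqrt(6)*y/3) + C2*exp(sqrt(6)*y/3)


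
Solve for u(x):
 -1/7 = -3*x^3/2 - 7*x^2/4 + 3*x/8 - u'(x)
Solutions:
 u(x) = C1 - 3*x^4/8 - 7*x^3/12 + 3*x^2/16 + x/7


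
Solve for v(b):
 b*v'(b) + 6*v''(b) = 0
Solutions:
 v(b) = C1 + C2*erf(sqrt(3)*b/6)


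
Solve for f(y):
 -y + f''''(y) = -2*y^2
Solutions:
 f(y) = C1 + C2*y + C3*y^2 + C4*y^3 - y^6/180 + y^5/120


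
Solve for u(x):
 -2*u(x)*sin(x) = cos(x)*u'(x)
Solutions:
 u(x) = C1*cos(x)^2


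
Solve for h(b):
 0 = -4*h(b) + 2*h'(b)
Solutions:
 h(b) = C1*exp(2*b)


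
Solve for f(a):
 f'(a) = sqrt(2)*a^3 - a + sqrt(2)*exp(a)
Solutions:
 f(a) = C1 + sqrt(2)*a^4/4 - a^2/2 + sqrt(2)*exp(a)


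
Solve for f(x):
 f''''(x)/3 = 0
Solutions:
 f(x) = C1 + C2*x + C3*x^2 + C4*x^3


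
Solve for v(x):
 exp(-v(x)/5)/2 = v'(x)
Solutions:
 v(x) = 5*log(C1 + x/10)


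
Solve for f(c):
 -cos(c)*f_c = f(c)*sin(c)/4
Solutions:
 f(c) = C1*cos(c)^(1/4)


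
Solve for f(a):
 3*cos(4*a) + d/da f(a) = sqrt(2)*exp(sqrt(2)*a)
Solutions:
 f(a) = C1 + exp(sqrt(2)*a) - 3*sin(4*a)/4


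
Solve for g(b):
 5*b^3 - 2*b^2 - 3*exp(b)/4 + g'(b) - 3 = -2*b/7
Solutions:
 g(b) = C1 - 5*b^4/4 + 2*b^3/3 - b^2/7 + 3*b + 3*exp(b)/4


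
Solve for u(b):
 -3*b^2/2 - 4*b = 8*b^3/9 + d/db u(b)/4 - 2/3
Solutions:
 u(b) = C1 - 8*b^4/9 - 2*b^3 - 8*b^2 + 8*b/3


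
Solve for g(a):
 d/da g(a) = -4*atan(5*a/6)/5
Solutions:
 g(a) = C1 - 4*a*atan(5*a/6)/5 + 12*log(25*a^2 + 36)/25


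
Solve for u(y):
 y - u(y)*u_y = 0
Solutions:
 u(y) = -sqrt(C1 + y^2)
 u(y) = sqrt(C1 + y^2)


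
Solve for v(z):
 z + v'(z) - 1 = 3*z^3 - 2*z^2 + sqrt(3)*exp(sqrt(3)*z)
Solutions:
 v(z) = C1 + 3*z^4/4 - 2*z^3/3 - z^2/2 + z + exp(sqrt(3)*z)


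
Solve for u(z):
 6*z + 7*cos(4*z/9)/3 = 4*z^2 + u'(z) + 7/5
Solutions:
 u(z) = C1 - 4*z^3/3 + 3*z^2 - 7*z/5 + 21*sin(4*z/9)/4


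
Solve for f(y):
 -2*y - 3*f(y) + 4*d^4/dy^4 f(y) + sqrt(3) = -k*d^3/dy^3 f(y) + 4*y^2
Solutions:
 f(y) = C1*exp(y*(-k - 8*sqrt(k^2/64 + 2^(2/3)*(-3*k^2 + sqrt(9*k^4 + 16384))^(1/3)/8 - 4*2^(1/3)/(-3*k^2 + sqrt(9*k^4 + 16384))^(1/3)) + 8*sqrt(k^3/(256*sqrt(k^2/64 + 2^(2/3)*(-3*k^2 + sqrt(9*k^4 + 16384))^(1/3)/8 - 4*2^(1/3)/(-3*k^2 + sqrt(9*k^4 + 16384))^(1/3))) + k^2/32 - 2^(2/3)*(-3*k^2 + sqrt(9*k^4 + 16384))^(1/3)/8 + 4*2^(1/3)/(-3*k^2 + sqrt(9*k^4 + 16384))^(1/3)))/16) + C2*exp(y*(-k + 8*sqrt(k^2/64 + 2^(2/3)*(-3*k^2 + sqrt(9*k^4 + 16384))^(1/3)/8 - 4*2^(1/3)/(-3*k^2 + sqrt(9*k^4 + 16384))^(1/3)) - 8*sqrt(-k^3/(256*sqrt(k^2/64 + 2^(2/3)*(-3*k^2 + sqrt(9*k^4 + 16384))^(1/3)/8 - 4*2^(1/3)/(-3*k^2 + sqrt(9*k^4 + 16384))^(1/3))) + k^2/32 - 2^(2/3)*(-3*k^2 + sqrt(9*k^4 + 16384))^(1/3)/8 + 4*2^(1/3)/(-3*k^2 + sqrt(9*k^4 + 16384))^(1/3)))/16) + C3*exp(y*(-k + 8*sqrt(k^2/64 + 2^(2/3)*(-3*k^2 + sqrt(9*k^4 + 16384))^(1/3)/8 - 4*2^(1/3)/(-3*k^2 + sqrt(9*k^4 + 16384))^(1/3)) + 8*sqrt(-k^3/(256*sqrt(k^2/64 + 2^(2/3)*(-3*k^2 + sqrt(9*k^4 + 16384))^(1/3)/8 - 4*2^(1/3)/(-3*k^2 + sqrt(9*k^4 + 16384))^(1/3))) + k^2/32 - 2^(2/3)*(-3*k^2 + sqrt(9*k^4 + 16384))^(1/3)/8 + 4*2^(1/3)/(-3*k^2 + sqrt(9*k^4 + 16384))^(1/3)))/16) + C4*exp(-y*(k + 8*sqrt(k^2/64 + 2^(2/3)*(-3*k^2 + sqrt(9*k^4 + 16384))^(1/3)/8 - 4*2^(1/3)/(-3*k^2 + sqrt(9*k^4 + 16384))^(1/3)) + 8*sqrt(k^3/(256*sqrt(k^2/64 + 2^(2/3)*(-3*k^2 + sqrt(9*k^4 + 16384))^(1/3)/8 - 4*2^(1/3)/(-3*k^2 + sqrt(9*k^4 + 16384))^(1/3))) + k^2/32 - 2^(2/3)*(-3*k^2 + sqrt(9*k^4 + 16384))^(1/3)/8 + 4*2^(1/3)/(-3*k^2 + sqrt(9*k^4 + 16384))^(1/3)))/16) - 4*y^2/3 - 2*y/3 + sqrt(3)/3


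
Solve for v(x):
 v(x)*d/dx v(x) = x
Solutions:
 v(x) = -sqrt(C1 + x^2)
 v(x) = sqrt(C1 + x^2)


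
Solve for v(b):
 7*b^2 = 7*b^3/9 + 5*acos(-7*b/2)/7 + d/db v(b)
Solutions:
 v(b) = C1 - 7*b^4/36 + 7*b^3/3 - 5*b*acos(-7*b/2)/7 - 5*sqrt(4 - 49*b^2)/49


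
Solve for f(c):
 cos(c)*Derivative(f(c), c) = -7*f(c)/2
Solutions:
 f(c) = C1*(sin(c) - 1)^(7/4)/(sin(c) + 1)^(7/4)


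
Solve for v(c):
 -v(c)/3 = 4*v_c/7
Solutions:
 v(c) = C1*exp(-7*c/12)


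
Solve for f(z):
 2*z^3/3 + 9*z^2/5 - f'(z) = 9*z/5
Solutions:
 f(z) = C1 + z^4/6 + 3*z^3/5 - 9*z^2/10


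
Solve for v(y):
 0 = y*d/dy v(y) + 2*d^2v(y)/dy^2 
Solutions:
 v(y) = C1 + C2*erf(y/2)


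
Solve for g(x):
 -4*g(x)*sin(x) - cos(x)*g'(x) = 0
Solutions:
 g(x) = C1*cos(x)^4


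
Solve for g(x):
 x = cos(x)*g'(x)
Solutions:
 g(x) = C1 + Integral(x/cos(x), x)


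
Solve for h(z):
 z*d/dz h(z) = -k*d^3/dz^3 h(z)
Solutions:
 h(z) = C1 + Integral(C2*airyai(z*(-1/k)^(1/3)) + C3*airybi(z*(-1/k)^(1/3)), z)


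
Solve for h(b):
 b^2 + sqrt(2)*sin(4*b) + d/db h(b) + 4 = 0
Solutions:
 h(b) = C1 - b^3/3 - 4*b + sqrt(2)*cos(4*b)/4


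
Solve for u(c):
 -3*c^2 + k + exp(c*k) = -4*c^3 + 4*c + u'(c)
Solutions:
 u(c) = C1 + c^4 - c^3 - 2*c^2 + c*k + exp(c*k)/k


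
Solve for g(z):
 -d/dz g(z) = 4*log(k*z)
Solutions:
 g(z) = C1 - 4*z*log(k*z) + 4*z


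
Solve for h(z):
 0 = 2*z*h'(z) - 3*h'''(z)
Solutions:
 h(z) = C1 + Integral(C2*airyai(2^(1/3)*3^(2/3)*z/3) + C3*airybi(2^(1/3)*3^(2/3)*z/3), z)


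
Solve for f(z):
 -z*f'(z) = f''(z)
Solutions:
 f(z) = C1 + C2*erf(sqrt(2)*z/2)


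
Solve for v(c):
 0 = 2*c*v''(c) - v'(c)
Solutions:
 v(c) = C1 + C2*c^(3/2)


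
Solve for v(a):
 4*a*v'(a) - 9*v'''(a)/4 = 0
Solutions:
 v(a) = C1 + Integral(C2*airyai(2*6^(1/3)*a/3) + C3*airybi(2*6^(1/3)*a/3), a)


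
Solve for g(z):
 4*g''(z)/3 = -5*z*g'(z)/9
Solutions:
 g(z) = C1 + C2*erf(sqrt(30)*z/12)


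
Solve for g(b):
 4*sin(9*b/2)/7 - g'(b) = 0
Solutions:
 g(b) = C1 - 8*cos(9*b/2)/63


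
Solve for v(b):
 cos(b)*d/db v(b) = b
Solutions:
 v(b) = C1 + Integral(b/cos(b), b)


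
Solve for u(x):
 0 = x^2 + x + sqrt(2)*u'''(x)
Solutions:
 u(x) = C1 + C2*x + C3*x^2 - sqrt(2)*x^5/120 - sqrt(2)*x^4/48


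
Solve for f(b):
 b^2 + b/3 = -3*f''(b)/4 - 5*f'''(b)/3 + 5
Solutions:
 f(b) = C1 + C2*b + C3*exp(-9*b/20) - b^4/9 + 74*b^3/81 - 670*b^2/243


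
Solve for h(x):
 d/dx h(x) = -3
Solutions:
 h(x) = C1 - 3*x


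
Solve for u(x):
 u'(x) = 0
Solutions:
 u(x) = C1


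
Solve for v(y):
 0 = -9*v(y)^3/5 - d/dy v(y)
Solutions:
 v(y) = -sqrt(10)*sqrt(-1/(C1 - 9*y))/2
 v(y) = sqrt(10)*sqrt(-1/(C1 - 9*y))/2


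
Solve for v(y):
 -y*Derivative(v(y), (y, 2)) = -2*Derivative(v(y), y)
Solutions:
 v(y) = C1 + C2*y^3


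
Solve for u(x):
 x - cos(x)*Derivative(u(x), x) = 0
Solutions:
 u(x) = C1 + Integral(x/cos(x), x)


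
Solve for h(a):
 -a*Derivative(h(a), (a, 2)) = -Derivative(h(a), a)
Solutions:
 h(a) = C1 + C2*a^2


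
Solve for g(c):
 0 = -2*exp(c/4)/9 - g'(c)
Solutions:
 g(c) = C1 - 8*exp(c/4)/9


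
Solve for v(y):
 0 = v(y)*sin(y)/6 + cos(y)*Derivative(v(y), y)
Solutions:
 v(y) = C1*cos(y)^(1/6)


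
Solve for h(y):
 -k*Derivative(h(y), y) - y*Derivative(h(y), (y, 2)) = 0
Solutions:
 h(y) = C1 + y^(1 - re(k))*(C2*sin(log(y)*Abs(im(k))) + C3*cos(log(y)*im(k)))


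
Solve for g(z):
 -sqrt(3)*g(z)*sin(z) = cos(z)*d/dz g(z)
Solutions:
 g(z) = C1*cos(z)^(sqrt(3))


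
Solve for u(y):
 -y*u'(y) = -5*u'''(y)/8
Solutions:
 u(y) = C1 + Integral(C2*airyai(2*5^(2/3)*y/5) + C3*airybi(2*5^(2/3)*y/5), y)


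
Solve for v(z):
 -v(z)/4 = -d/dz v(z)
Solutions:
 v(z) = C1*exp(z/4)


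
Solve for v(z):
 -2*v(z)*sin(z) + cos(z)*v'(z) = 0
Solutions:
 v(z) = C1/cos(z)^2


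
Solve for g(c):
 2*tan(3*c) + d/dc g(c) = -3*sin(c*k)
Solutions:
 g(c) = C1 - 3*Piecewise((-cos(c*k)/k, Ne(k, 0)), (0, True)) + 2*log(cos(3*c))/3


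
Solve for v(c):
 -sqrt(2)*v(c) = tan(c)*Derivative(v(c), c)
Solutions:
 v(c) = C1/sin(c)^(sqrt(2))


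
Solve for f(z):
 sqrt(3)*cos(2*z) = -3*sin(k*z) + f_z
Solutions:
 f(z) = C1 + sqrt(3)*sin(2*z)/2 - 3*cos(k*z)/k


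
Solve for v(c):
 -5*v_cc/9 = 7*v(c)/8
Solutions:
 v(c) = C1*sin(3*sqrt(70)*c/20) + C2*cos(3*sqrt(70)*c/20)


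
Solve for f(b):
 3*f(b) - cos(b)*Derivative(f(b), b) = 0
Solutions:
 f(b) = C1*(sin(b) + 1)^(3/2)/(sin(b) - 1)^(3/2)


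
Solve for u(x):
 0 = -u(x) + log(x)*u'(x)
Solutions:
 u(x) = C1*exp(li(x))


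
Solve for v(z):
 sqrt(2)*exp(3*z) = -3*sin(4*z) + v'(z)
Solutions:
 v(z) = C1 + sqrt(2)*exp(3*z)/3 - 3*cos(4*z)/4


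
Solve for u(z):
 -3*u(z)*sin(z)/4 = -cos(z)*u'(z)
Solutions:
 u(z) = C1/cos(z)^(3/4)


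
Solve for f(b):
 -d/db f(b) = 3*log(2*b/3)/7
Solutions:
 f(b) = C1 - 3*b*log(b)/7 - 3*b*log(2)/7 + 3*b/7 + 3*b*log(3)/7


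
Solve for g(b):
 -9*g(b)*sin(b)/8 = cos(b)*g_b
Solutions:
 g(b) = C1*cos(b)^(9/8)


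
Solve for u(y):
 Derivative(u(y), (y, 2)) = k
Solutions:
 u(y) = C1 + C2*y + k*y^2/2


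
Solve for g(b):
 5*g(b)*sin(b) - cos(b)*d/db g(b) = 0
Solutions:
 g(b) = C1/cos(b)^5


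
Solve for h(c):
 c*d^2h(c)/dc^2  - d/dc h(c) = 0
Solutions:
 h(c) = C1 + C2*c^2


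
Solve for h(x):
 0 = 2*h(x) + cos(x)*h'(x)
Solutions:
 h(x) = C1*(sin(x) - 1)/(sin(x) + 1)


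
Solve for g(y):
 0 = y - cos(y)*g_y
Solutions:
 g(y) = C1 + Integral(y/cos(y), y)


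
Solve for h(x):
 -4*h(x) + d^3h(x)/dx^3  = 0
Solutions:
 h(x) = C3*exp(2^(2/3)*x) + (C1*sin(2^(2/3)*sqrt(3)*x/2) + C2*cos(2^(2/3)*sqrt(3)*x/2))*exp(-2^(2/3)*x/2)


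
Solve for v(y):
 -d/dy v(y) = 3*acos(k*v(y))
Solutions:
 Integral(1/acos(_y*k), (_y, v(y))) = C1 - 3*y


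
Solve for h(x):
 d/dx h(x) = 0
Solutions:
 h(x) = C1


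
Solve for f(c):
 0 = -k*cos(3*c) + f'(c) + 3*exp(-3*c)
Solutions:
 f(c) = C1 + k*sin(3*c)/3 + exp(-3*c)


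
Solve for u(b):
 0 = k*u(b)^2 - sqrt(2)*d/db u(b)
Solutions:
 u(b) = -2/(C1 + sqrt(2)*b*k)


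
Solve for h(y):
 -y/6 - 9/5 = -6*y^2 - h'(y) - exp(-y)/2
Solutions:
 h(y) = C1 - 2*y^3 + y^2/12 + 9*y/5 + exp(-y)/2


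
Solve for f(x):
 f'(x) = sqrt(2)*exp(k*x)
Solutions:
 f(x) = C1 + sqrt(2)*exp(k*x)/k


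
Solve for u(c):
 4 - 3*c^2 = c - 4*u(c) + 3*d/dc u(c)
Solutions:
 u(c) = C1*exp(4*c/3) + 3*c^2/4 + 11*c/8 + 1/32


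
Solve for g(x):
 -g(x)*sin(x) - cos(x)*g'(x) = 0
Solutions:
 g(x) = C1*cos(x)


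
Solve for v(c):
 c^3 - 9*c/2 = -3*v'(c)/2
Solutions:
 v(c) = C1 - c^4/6 + 3*c^2/2


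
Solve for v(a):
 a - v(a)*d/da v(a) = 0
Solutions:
 v(a) = -sqrt(C1 + a^2)
 v(a) = sqrt(C1 + a^2)


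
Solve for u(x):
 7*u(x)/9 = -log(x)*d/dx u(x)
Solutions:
 u(x) = C1*exp(-7*li(x)/9)


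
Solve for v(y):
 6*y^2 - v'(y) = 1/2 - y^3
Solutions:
 v(y) = C1 + y^4/4 + 2*y^3 - y/2


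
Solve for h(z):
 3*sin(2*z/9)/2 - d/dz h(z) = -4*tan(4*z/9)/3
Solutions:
 h(z) = C1 - 3*log(cos(4*z/9)) - 27*cos(2*z/9)/4


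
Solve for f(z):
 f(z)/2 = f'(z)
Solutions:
 f(z) = C1*exp(z/2)


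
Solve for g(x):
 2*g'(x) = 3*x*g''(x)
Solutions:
 g(x) = C1 + C2*x^(5/3)


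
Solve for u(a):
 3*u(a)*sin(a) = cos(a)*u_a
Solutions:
 u(a) = C1/cos(a)^3


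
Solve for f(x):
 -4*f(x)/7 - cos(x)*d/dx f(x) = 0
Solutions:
 f(x) = C1*(sin(x) - 1)^(2/7)/(sin(x) + 1)^(2/7)


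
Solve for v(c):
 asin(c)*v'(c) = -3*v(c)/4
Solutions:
 v(c) = C1*exp(-3*Integral(1/asin(c), c)/4)


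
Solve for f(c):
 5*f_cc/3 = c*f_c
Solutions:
 f(c) = C1 + C2*erfi(sqrt(30)*c/10)


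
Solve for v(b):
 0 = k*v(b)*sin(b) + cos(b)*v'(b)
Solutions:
 v(b) = C1*exp(k*log(cos(b)))


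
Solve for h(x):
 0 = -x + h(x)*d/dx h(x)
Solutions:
 h(x) = -sqrt(C1 + x^2)
 h(x) = sqrt(C1 + x^2)


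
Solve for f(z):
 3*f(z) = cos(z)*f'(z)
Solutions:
 f(z) = C1*(sin(z) + 1)^(3/2)/(sin(z) - 1)^(3/2)


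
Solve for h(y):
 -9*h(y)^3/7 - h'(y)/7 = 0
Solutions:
 h(y) = -sqrt(2)*sqrt(-1/(C1 - 9*y))/2
 h(y) = sqrt(2)*sqrt(-1/(C1 - 9*y))/2


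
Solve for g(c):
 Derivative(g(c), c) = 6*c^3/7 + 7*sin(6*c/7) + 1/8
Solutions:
 g(c) = C1 + 3*c^4/14 + c/8 - 49*cos(6*c/7)/6


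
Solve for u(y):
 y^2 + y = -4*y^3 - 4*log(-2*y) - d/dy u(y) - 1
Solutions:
 u(y) = C1 - y^4 - y^3/3 - y^2/2 - 4*y*log(-y) + y*(3 - 4*log(2))


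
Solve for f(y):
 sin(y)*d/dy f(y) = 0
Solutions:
 f(y) = C1


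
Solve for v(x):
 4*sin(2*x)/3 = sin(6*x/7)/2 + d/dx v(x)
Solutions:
 v(x) = C1 + 7*cos(6*x/7)/12 - 2*cos(2*x)/3


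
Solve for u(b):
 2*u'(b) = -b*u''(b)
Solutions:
 u(b) = C1 + C2/b


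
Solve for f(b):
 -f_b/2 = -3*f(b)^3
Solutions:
 f(b) = -sqrt(2)*sqrt(-1/(C1 + 6*b))/2
 f(b) = sqrt(2)*sqrt(-1/(C1 + 6*b))/2


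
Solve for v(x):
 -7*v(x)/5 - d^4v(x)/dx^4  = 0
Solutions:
 v(x) = (C1*sin(sqrt(2)*5^(3/4)*7^(1/4)*x/10) + C2*cos(sqrt(2)*5^(3/4)*7^(1/4)*x/10))*exp(-sqrt(2)*5^(3/4)*7^(1/4)*x/10) + (C3*sin(sqrt(2)*5^(3/4)*7^(1/4)*x/10) + C4*cos(sqrt(2)*5^(3/4)*7^(1/4)*x/10))*exp(sqrt(2)*5^(3/4)*7^(1/4)*x/10)


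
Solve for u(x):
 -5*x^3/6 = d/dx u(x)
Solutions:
 u(x) = C1 - 5*x^4/24


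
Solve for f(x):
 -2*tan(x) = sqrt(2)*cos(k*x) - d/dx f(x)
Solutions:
 f(x) = C1 + sqrt(2)*Piecewise((sin(k*x)/k, Ne(k, 0)), (x, True)) - 2*log(cos(x))


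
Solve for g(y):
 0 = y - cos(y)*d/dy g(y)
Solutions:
 g(y) = C1 + Integral(y/cos(y), y)


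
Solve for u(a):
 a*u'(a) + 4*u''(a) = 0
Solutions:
 u(a) = C1 + C2*erf(sqrt(2)*a/4)


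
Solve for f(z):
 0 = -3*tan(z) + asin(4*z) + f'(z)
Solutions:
 f(z) = C1 - z*asin(4*z) - sqrt(1 - 16*z^2)/4 - 3*log(cos(z))


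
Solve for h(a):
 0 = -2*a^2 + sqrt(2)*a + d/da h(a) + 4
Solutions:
 h(a) = C1 + 2*a^3/3 - sqrt(2)*a^2/2 - 4*a


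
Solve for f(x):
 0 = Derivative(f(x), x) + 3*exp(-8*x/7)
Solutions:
 f(x) = C1 + 21*exp(-8*x/7)/8


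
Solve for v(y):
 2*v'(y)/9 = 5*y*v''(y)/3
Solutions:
 v(y) = C1 + C2*y^(17/15)


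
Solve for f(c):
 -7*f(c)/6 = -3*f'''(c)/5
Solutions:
 f(c) = C3*exp(420^(1/3)*c/6) + (C1*sin(140^(1/3)*3^(5/6)*c/12) + C2*cos(140^(1/3)*3^(5/6)*c/12))*exp(-420^(1/3)*c/12)


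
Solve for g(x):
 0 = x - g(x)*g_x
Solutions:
 g(x) = -sqrt(C1 + x^2)
 g(x) = sqrt(C1 + x^2)


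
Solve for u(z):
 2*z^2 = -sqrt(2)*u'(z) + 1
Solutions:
 u(z) = C1 - sqrt(2)*z^3/3 + sqrt(2)*z/2


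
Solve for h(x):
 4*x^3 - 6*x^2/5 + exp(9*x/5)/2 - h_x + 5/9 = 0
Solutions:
 h(x) = C1 + x^4 - 2*x^3/5 + 5*x/9 + 5*exp(9*x/5)/18


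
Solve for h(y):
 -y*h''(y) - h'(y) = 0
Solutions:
 h(y) = C1 + C2*log(y)


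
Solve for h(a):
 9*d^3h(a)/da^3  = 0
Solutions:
 h(a) = C1 + C2*a + C3*a^2


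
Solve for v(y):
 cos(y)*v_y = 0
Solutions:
 v(y) = C1


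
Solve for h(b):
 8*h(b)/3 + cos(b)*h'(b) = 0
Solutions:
 h(b) = C1*(sin(b) - 1)^(4/3)/(sin(b) + 1)^(4/3)


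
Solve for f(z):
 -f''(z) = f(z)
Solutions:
 f(z) = C1*sin(z) + C2*cos(z)


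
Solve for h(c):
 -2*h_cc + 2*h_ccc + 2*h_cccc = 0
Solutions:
 h(c) = C1 + C2*c + C3*exp(c*(-1 + sqrt(5))/2) + C4*exp(-c*(1 + sqrt(5))/2)


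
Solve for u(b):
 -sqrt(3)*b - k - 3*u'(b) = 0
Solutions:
 u(b) = C1 - sqrt(3)*b^2/6 - b*k/3


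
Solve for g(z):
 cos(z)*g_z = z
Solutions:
 g(z) = C1 + Integral(z/cos(z), z)


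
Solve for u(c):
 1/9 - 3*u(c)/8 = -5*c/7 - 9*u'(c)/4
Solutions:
 u(c) = C1*exp(c/6) + 40*c/21 + 2216/189


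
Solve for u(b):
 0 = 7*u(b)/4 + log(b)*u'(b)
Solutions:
 u(b) = C1*exp(-7*li(b)/4)


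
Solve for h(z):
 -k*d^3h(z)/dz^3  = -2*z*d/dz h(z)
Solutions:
 h(z) = C1 + Integral(C2*airyai(2^(1/3)*z*(1/k)^(1/3)) + C3*airybi(2^(1/3)*z*(1/k)^(1/3)), z)


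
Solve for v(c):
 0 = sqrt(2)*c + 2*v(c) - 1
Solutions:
 v(c) = -sqrt(2)*c/2 + 1/2


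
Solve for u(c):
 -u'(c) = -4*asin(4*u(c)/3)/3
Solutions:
 Integral(1/asin(4*_y/3), (_y, u(c))) = C1 + 4*c/3


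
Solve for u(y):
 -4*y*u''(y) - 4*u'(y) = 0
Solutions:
 u(y) = C1 + C2*log(y)


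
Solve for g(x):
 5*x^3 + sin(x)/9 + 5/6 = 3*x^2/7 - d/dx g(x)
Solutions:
 g(x) = C1 - 5*x^4/4 + x^3/7 - 5*x/6 + cos(x)/9


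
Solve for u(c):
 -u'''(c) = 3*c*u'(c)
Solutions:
 u(c) = C1 + Integral(C2*airyai(-3^(1/3)*c) + C3*airybi(-3^(1/3)*c), c)


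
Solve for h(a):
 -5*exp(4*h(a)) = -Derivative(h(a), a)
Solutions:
 h(a) = log(-(-1/(C1 + 20*a))^(1/4))
 h(a) = log(-1/(C1 + 20*a))/4
 h(a) = log(-I*(-1/(C1 + 20*a))^(1/4))
 h(a) = log(I*(-1/(C1 + 20*a))^(1/4))
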